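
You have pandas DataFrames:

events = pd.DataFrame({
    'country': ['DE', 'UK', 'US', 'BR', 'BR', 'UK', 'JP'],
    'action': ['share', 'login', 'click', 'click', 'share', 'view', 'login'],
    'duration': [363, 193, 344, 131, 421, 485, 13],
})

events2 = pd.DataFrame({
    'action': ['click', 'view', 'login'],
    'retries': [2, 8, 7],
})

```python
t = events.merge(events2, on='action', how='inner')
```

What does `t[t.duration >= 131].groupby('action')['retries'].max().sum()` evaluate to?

17

merge on 'action' (how='inner') → 5 rows:
  country action  duration  retries
0      UK  login       193        7
1      US  click       344        2
2      BR  click       131        2
3      UK   view       485        8
4      JP  login        13        7
filter rows where duration >= 131:
  country action  duration  retries
0      UK  login       193        7
1      US  click       344        2
2      BR  click       131        2
3      UK   view       485        8
group by action, max of retries:
action
click    2
login    7
view     8
Name: retries, dtype: int64
So sum() = 17.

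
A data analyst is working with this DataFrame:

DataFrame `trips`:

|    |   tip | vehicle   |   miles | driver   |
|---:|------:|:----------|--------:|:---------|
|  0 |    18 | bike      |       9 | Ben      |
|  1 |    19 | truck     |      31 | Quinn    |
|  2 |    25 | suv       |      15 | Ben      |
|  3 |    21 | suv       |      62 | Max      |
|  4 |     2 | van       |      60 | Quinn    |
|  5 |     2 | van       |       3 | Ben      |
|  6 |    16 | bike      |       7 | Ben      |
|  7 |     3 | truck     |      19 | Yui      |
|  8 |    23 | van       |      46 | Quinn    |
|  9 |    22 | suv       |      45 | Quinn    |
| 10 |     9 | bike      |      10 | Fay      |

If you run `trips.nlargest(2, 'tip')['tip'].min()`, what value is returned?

23

take 2 rows with largest tip:
   tip vehicle  miles driver
2   25     suv     15    Ben
8   23     van     46  Quinn
Finally, min of column 'tip' = 23.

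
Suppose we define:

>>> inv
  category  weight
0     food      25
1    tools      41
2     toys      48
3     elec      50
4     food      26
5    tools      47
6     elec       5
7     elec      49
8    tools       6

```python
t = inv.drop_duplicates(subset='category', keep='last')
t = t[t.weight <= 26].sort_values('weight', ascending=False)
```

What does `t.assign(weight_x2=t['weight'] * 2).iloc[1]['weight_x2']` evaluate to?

12

drop duplicate category (keep=last):
  category  weight
2     toys      48
4     food      26
7     elec      49
8    tools       6
filter rows where weight <= 26:
  category  weight
4     food      26
8    tools       6
sort by weight descending:
  category  weight
4     food      26
8    tools       6
add column weight_x2 = t['weight'] * 2:
  category  weight  weight_x2
4     food      26         52
8    tools       6         12
Finally, value at position 1, column 'weight_x2' = 12.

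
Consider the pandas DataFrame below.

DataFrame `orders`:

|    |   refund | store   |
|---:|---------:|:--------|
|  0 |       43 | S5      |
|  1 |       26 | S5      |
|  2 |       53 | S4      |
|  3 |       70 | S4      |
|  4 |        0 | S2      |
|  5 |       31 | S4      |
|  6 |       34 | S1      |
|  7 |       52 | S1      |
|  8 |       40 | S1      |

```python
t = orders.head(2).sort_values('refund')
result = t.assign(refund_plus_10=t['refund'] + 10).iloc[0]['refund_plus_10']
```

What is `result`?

take first 2 rows:
   refund store
0      43    S5
1      26    S5
sort by refund:
   refund store
1      26    S5
0      43    S5
add column refund_plus_10 = t['refund'] + 10:
   refund store  refund_plus_10
1      26    S5              36
0      43    S5              53
So iloc[0]['refund_plus_10'] = 36.

36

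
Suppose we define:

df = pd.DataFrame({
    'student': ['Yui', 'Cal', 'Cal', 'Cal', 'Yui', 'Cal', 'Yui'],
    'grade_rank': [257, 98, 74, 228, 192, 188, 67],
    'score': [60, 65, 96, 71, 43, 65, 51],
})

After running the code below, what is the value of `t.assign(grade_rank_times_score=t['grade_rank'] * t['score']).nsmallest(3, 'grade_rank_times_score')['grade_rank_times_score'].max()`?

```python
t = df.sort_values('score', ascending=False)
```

7104

sort by score descending:
  student  grade_rank  score
2     Cal          74     96
3     Cal         228     71
1     Cal          98     65
5     Cal         188     65
0     Yui         257     60
6     Yui          67     51
4     Yui         192     43
add column grade_rank_times_score = t['grade_rank'] * t['score']:
  student  grade_rank  score  grade_rank_times_score
2     Cal          74     96                    7104
3     Cal         228     71                   16188
1     Cal          98     65                    6370
5     Cal         188     65                   12220
0     Yui         257     60                   15420
6     Yui          67     51                    3417
4     Yui         192     43                    8256
take 3 rows with smallest grade_rank_times_score:
  student  grade_rank  score  grade_rank_times_score
6     Yui          67     51                    3417
1     Cal          98     65                    6370
2     Cal          74     96                    7104
The max of column 'grade_rank_times_score' is 7104.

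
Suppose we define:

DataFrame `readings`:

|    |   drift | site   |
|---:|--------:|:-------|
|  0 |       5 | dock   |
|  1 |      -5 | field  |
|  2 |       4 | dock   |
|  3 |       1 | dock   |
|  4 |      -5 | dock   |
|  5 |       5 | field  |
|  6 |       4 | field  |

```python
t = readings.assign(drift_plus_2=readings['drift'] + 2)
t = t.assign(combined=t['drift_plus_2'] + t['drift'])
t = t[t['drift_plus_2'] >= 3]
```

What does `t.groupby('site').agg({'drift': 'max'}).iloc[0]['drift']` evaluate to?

add column drift_plus_2 = readings['drift'] + 2:
   drift   site  drift_plus_2
0      5   dock             7
1     -5  field            -3
2      4   dock             6
3      1   dock             3
4     -5   dock            -3
5      5  field             7
6      4  field             6
add column combined = t['drift_plus_2'] + t['drift']:
   drift   site  drift_plus_2  combined
0      5   dock             7        12
1     -5  field            -3        -8
2      4   dock             6        10
3      1   dock             3         4
4     -5   dock            -3        -8
5      5  field             7        12
6      4  field             6        10
filter rows where drift_plus_2 >= 3:
   drift   site  drift_plus_2  combined
0      5   dock             7        12
2      4   dock             6        10
3      1   dock             3         4
5      5  field             7        12
6      4  field             6        10
group by site, max of drift:
       drift
site        
dock       5
field      5
Taking the value at position 0, column 'drift' gives 5.

5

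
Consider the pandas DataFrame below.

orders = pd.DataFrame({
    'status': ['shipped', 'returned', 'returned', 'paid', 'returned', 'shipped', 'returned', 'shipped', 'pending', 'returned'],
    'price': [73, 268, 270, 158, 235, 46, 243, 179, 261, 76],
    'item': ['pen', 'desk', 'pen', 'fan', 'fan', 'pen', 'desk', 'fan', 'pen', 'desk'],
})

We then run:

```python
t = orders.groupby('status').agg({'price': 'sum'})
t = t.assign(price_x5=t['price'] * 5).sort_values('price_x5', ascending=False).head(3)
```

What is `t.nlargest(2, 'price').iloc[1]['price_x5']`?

group by status, sum of price:
          price
status         
paid        158
pending     261
returned   1092
shipped     298
add column price_x5 = t['price'] * 5:
          price  price_x5
status                   
paid        158       790
pending     261      1305
returned   1092      5460
shipped     298      1490
sort by price_x5 descending:
          price  price_x5
status                   
returned   1092      5460
shipped     298      1490
pending     261      1305
paid        158       790
take first 3 rows:
          price  price_x5
status                   
returned   1092      5460
shipped     298      1490
pending     261      1305
take 2 rows with largest price:
          price  price_x5
status                   
returned   1092      5460
shipped     298      1490
Hence 1490.

1490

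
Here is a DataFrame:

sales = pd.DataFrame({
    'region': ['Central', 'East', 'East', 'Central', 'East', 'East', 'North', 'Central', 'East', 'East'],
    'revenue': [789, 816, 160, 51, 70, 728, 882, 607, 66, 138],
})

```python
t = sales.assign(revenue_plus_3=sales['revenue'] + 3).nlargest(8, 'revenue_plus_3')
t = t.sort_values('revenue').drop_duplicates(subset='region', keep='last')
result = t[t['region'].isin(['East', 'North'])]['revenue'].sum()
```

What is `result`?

1698

add column revenue_plus_3 = sales['revenue'] + 3:
    region  revenue  revenue_plus_3
0  Central      789             792
1     East      816             819
2     East      160             163
3  Central       51              54
4     East       70              73
5     East      728             731
6    North      882             885
7  Central      607             610
8     East       66              69
9     East      138             141
take 8 rows with largest revenue_plus_3:
    region  revenue  revenue_plus_3
6    North      882             885
1     East      816             819
0  Central      789             792
5     East      728             731
7  Central      607             610
2     East      160             163
9     East      138             141
4     East       70              73
sort by revenue:
    region  revenue  revenue_plus_3
4     East       70              73
9     East      138             141
2     East      160             163
7  Central      607             610
5     East      728             731
0  Central      789             792
1     East      816             819
6    North      882             885
drop duplicate region (keep=last):
    region  revenue  revenue_plus_3
0  Central      789             792
1     East      816             819
6    North      882             885
filter rows where region in ['East', 'North']:
  region  revenue  revenue_plus_3
1   East      816             819
6  North      882             885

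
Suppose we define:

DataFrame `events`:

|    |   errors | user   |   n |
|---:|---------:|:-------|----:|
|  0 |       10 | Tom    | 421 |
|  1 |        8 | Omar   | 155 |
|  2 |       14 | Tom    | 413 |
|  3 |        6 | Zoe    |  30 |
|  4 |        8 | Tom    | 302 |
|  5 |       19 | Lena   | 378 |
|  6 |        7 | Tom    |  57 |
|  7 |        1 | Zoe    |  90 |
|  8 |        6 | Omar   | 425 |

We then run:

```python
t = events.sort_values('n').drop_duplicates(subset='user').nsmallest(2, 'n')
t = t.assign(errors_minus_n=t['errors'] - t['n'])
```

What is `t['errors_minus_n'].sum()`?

-74

sort by n:
   errors  user    n
3       6   Zoe   30
6       7   Tom   57
7       1   Zoe   90
1       8  Omar  155
4       8   Tom  302
5      19  Lena  378
2      14   Tom  413
0      10   Tom  421
8       6  Omar  425
drop duplicate user (keep=first):
   errors  user    n
3       6   Zoe   30
6       7   Tom   57
1       8  Omar  155
5      19  Lena  378
take 2 rows with smallest n:
   errors user   n
3       6  Zoe  30
6       7  Tom  57
add column errors_minus_n = t['errors'] - t['n']:
   errors user   n  errors_minus_n
3       6  Zoe  30             -24
6       7  Tom  57             -50
Taking the sum of column 'errors_minus_n' gives -74.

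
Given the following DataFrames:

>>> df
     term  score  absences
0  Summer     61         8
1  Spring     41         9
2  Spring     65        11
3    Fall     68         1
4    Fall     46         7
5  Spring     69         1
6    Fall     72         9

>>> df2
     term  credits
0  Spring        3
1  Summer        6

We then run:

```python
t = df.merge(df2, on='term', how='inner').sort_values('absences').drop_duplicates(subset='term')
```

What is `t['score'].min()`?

61

merge on 'term' (how='inner') → 4 rows:
     term  score  absences  credits
0  Summer     61         8        6
1  Spring     41         9        3
2  Spring     65        11        3
3  Spring     69         1        3
sort by absences:
     term  score  absences  credits
3  Spring     69         1        3
0  Summer     61         8        6
1  Spring     41         9        3
2  Spring     65        11        3
drop duplicate term (keep=first):
     term  score  absences  credits
3  Spring     69         1        3
0  Summer     61         8        6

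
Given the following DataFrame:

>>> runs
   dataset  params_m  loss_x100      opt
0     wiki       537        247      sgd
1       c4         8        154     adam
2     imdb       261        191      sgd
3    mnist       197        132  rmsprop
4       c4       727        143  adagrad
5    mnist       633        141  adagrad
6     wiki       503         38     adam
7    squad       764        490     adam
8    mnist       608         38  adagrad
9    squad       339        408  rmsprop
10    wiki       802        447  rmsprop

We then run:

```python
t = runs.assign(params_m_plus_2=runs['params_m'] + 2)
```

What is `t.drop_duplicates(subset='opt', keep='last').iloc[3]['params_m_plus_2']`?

add column params_m_plus_2 = runs['params_m'] + 2:
   dataset  params_m  loss_x100      opt  params_m_plus_2
0     wiki       537        247      sgd              539
1       c4         8        154     adam               10
2     imdb       261        191      sgd              263
3    mnist       197        132  rmsprop              199
4       c4       727        143  adagrad              729
5    mnist       633        141  adagrad              635
6     wiki       503         38     adam              505
7    squad       764        490     adam              766
8    mnist       608         38  adagrad              610
9    squad       339        408  rmsprop              341
10    wiki       802        447  rmsprop              804
drop duplicate opt (keep=last):
   dataset  params_m  loss_x100      opt  params_m_plus_2
2     imdb       261        191      sgd              263
7    squad       764        490     adam              766
8    mnist       608         38  adagrad              610
10    wiki       802        447  rmsprop              804
Taking the value at position 3, column 'params_m_plus_2' gives 804.

804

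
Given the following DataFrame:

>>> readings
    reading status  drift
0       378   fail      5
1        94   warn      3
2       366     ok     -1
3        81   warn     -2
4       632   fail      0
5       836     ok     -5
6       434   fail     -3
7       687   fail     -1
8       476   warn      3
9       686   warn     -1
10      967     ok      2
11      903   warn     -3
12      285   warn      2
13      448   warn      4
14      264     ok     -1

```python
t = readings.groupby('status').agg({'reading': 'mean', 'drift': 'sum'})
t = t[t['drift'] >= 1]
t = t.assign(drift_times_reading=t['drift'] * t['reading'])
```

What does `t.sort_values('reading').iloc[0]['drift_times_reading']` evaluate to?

group by status: mean(reading), sum(drift):
           reading  drift
status                   
fail    532.750000      1
ok      608.250000     -5
warn    424.714286      6
filter rows where drift >= 1:
           reading  drift
status                   
fail    532.750000      1
warn    424.714286      6
add column drift_times_reading = t['drift'] * t['reading']:
           reading  drift  drift_times_reading
status                                        
fail    532.750000      1           532.750000
warn    424.714286      6          2548.285714
sort by reading:
           reading  drift  drift_times_reading
status                                        
warn    424.714286      6          2548.285714
fail    532.750000      1           532.750000
Reading off the value at position 0, column 'drift_times_reading', we get 2548.28571429.

2548.28571429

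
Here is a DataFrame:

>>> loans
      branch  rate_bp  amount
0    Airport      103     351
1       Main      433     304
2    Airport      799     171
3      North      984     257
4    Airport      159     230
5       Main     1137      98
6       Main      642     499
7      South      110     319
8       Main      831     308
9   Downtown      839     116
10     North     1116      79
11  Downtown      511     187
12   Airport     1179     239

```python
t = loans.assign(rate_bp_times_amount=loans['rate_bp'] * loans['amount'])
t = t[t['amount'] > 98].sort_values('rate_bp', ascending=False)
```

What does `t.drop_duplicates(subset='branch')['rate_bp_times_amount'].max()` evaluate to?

281781

add column rate_bp_times_amount = loans['rate_bp'] * loans['amount']:
      branch  rate_bp  amount  rate_bp_times_amount
0    Airport      103     351                 36153
1       Main      433     304                131632
2    Airport      799     171                136629
3      North      984     257                252888
4    Airport      159     230                 36570
5       Main     1137      98                111426
6       Main      642     499                320358
7      South      110     319                 35090
8       Main      831     308                255948
9   Downtown      839     116                 97324
10     North     1116      79                 88164
11  Downtown      511     187                 95557
12   Airport     1179     239                281781
filter rows where amount > 98:
      branch  rate_bp  amount  rate_bp_times_amount
0    Airport      103     351                 36153
1       Main      433     304                131632
2    Airport      799     171                136629
3      North      984     257                252888
4    Airport      159     230                 36570
6       Main      642     499                320358
7      South      110     319                 35090
8       Main      831     308                255948
9   Downtown      839     116                 97324
11  Downtown      511     187                 95557
12   Airport     1179     239                281781
sort by rate_bp descending:
      branch  rate_bp  amount  rate_bp_times_amount
12   Airport     1179     239                281781
3      North      984     257                252888
9   Downtown      839     116                 97324
8       Main      831     308                255948
2    Airport      799     171                136629
6       Main      642     499                320358
11  Downtown      511     187                 95557
1       Main      433     304                131632
4    Airport      159     230                 36570
7      South      110     319                 35090
0    Airport      103     351                 36153
drop duplicate branch (keep=first):
      branch  rate_bp  amount  rate_bp_times_amount
12   Airport     1179     239                281781
3      North      984     257                252888
9   Downtown      839     116                 97324
8       Main      831     308                255948
7      South      110     319                 35090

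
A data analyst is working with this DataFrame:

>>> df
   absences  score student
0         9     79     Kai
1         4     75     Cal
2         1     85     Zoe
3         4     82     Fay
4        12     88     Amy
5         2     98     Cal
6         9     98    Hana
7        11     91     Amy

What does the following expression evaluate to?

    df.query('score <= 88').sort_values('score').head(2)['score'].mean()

77.0

filter rows where score <= 88:
   absences  score student
0         9     79     Kai
1         4     75     Cal
2         1     85     Zoe
3         4     82     Fay
4        12     88     Amy
sort by score:
   absences  score student
1         4     75     Cal
0         9     79     Kai
3         4     82     Fay
2         1     85     Zoe
4        12     88     Amy
take first 2 rows:
   absences  score student
1         4     75     Cal
0         9     79     Kai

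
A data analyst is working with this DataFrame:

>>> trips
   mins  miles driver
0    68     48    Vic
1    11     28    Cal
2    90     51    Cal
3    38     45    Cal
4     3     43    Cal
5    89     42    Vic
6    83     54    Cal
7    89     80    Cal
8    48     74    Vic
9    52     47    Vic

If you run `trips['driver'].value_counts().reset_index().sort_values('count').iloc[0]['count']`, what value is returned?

value_counts of driver:
driver
Cal    6
Vic    4
Name: count, dtype: int64
reset_index():
  driver  count
0    Cal      6
1    Vic      4
sort by count:
  driver  count
1    Vic      4
0    Cal      6
Then the value at position 0, column 'count': 4

4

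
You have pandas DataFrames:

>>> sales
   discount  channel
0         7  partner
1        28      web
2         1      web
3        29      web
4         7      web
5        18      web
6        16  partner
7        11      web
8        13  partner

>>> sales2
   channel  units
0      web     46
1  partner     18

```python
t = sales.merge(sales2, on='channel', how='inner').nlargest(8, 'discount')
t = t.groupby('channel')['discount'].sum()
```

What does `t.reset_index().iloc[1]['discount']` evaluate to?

93

merge on 'channel' (how='inner') → 9 rows:
   discount  channel  units
0         7  partner     18
1        28      web     46
2         1      web     46
3        29      web     46
4         7      web     46
5        18      web     46
6        16  partner     18
7        11      web     46
8        13  partner     18
take 8 rows with largest discount:
   discount  channel  units
3        29      web     46
1        28      web     46
5        18      web     46
6        16  partner     18
8        13  partner     18
7        11      web     46
0         7  partner     18
4         7      web     46
group by channel, sum of discount:
channel
partner    36
web        93
Name: discount, dtype: int64
reset_index():
   channel  discount
0  partner        36
1      web        93
value at position 1, column 'discount' → 93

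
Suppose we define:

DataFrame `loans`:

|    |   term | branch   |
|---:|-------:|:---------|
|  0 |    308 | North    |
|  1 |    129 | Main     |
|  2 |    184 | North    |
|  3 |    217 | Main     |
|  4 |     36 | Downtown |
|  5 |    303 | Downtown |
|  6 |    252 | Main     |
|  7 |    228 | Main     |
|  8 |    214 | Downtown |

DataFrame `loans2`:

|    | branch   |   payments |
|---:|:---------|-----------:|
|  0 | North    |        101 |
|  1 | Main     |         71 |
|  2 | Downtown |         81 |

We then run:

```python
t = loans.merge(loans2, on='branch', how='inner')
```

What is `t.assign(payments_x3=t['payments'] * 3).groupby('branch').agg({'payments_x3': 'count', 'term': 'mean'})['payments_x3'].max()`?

merge on 'branch' (how='inner') → 9 rows:
   term    branch  payments
0   308     North       101
1   129      Main        71
2   184     North       101
3   217      Main        71
4    36  Downtown        81
5   303  Downtown        81
6   252      Main        71
7   228      Main        71
8   214  Downtown        81
add column payments_x3 = t['payments'] * 3:
   term    branch  payments  payments_x3
0   308     North       101          303
1   129      Main        71          213
2   184     North       101          303
3   217      Main        71          213
4    36  Downtown        81          243
5   303  Downtown        81          243
6   252      Main        71          213
7   228      Main        71          213
8   214  Downtown        81          243
group by branch: count(payments_x3), mean(term):
          payments_x3        term
branch                           
Downtown            3  184.333333
Main                4  206.500000
North               2  246.000000
Then the max of column 'payments_x3': 4

4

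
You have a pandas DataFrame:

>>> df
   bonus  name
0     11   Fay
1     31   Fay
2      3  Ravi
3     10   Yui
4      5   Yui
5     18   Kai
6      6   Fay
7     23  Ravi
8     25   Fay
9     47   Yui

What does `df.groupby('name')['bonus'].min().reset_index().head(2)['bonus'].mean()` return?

12.0

group by name, min of bonus:
name
Fay      6
Kai     18
Ravi     3
Yui      5
Name: bonus, dtype: int64
reset_index():
   name  bonus
0   Fay      6
1   Kai     18
2  Ravi      3
3   Yui      5
take first 2 rows:
  name  bonus
0  Fay      6
1  Kai     18
Finally, mean of column 'bonus' = 12.0.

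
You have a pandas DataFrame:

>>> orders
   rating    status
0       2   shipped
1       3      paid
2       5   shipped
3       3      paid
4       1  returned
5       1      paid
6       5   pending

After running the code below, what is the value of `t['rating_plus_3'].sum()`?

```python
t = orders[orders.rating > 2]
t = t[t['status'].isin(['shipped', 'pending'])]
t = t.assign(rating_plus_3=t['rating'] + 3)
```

16

filter rows where rating > 2:
   rating   status
1       3     paid
2       5  shipped
3       3     paid
6       5  pending
filter rows where status in ['shipped', 'pending']:
   rating   status
2       5  shipped
6       5  pending
add column rating_plus_3 = t['rating'] + 3:
   rating   status  rating_plus_3
2       5  shipped              8
6       5  pending              8
Hence 16.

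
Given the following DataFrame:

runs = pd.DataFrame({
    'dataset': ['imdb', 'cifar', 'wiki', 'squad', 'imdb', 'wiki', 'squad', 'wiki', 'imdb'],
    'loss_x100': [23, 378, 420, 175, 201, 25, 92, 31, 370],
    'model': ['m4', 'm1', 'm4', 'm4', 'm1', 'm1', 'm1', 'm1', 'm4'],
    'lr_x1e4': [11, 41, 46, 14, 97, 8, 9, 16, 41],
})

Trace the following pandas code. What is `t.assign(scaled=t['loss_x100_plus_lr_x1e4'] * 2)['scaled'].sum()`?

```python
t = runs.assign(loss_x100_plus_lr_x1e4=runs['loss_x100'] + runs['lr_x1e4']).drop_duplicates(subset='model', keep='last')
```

add column loss_x100_plus_lr_x1e4 = runs['loss_x100'] + runs['lr_x1e4']:
  dataset  loss_x100 model  lr_x1e4  loss_x100_plus_lr_x1e4
0    imdb         23    m4       11                      34
1   cifar        378    m1       41                     419
2    wiki        420    m4       46                     466
3   squad        175    m4       14                     189
4    imdb        201    m1       97                     298
5    wiki         25    m1        8                      33
6   squad         92    m1        9                     101
7    wiki         31    m1       16                      47
8    imdb        370    m4       41                     411
drop duplicate model (keep=last):
  dataset  loss_x100 model  lr_x1e4  loss_x100_plus_lr_x1e4
7    wiki         31    m1       16                      47
8    imdb        370    m4       41                     411
add column scaled = t['loss_x100_plus_lr_x1e4'] * 2:
  dataset  loss_x100 model  lr_x1e4  loss_x100_plus_lr_x1e4  scaled
7    wiki         31    m1       16                      47      94
8    imdb        370    m4       41                     411     822
So sum() = 916.

916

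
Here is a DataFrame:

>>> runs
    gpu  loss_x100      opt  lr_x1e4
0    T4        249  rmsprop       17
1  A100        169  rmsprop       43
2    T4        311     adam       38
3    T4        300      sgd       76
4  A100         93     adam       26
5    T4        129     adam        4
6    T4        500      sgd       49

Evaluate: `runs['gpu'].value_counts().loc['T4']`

5

value_counts of gpu:
gpu
T4      5
A100    2
Name: count, dtype: int64
Reading off the value at index 'T4', we get 5.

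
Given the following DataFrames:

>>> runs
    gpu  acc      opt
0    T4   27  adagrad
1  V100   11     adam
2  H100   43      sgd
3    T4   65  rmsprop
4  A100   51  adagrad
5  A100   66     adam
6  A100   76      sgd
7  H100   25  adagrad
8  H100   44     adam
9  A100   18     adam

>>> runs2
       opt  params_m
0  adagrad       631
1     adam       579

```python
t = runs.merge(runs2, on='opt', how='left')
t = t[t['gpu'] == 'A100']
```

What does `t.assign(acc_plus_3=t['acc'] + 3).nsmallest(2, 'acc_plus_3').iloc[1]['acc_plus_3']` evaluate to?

54

merge on 'opt' (how='left') → 10 rows:
    gpu  acc      opt  params_m
0    T4   27  adagrad     631.0
1  V100   11     adam     579.0
2  H100   43      sgd       NaN
3    T4   65  rmsprop       NaN
4  A100   51  adagrad     631.0
5  A100   66     adam     579.0
6  A100   76      sgd       NaN
7  H100   25  adagrad     631.0
8  H100   44     adam     579.0
9  A100   18     adam     579.0
filter rows where gpu == 'A100':
    gpu  acc      opt  params_m
4  A100   51  adagrad     631.0
5  A100   66     adam     579.0
6  A100   76      sgd       NaN
9  A100   18     adam     579.0
add column acc_plus_3 = t['acc'] + 3:
    gpu  acc      opt  params_m  acc_plus_3
4  A100   51  adagrad     631.0          54
5  A100   66     adam     579.0          69
6  A100   76      sgd       NaN          79
9  A100   18     adam     579.0          21
take 2 rows with smallest acc_plus_3:
    gpu  acc      opt  params_m  acc_plus_3
9  A100   18     adam     579.0          21
4  A100   51  adagrad     631.0          54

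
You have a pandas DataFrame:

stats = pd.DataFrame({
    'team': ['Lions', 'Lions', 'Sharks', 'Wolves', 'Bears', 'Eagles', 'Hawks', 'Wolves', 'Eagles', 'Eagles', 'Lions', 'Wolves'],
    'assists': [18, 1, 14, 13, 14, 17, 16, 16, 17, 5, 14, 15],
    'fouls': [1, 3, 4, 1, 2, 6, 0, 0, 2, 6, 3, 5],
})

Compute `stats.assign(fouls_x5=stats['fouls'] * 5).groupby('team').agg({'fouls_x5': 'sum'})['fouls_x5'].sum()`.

add column fouls_x5 = stats['fouls'] * 5:
      team  assists  fouls  fouls_x5
0    Lions       18      1         5
1    Lions        1      3        15
2   Sharks       14      4        20
3   Wolves       13      1         5
4    Bears       14      2        10
5   Eagles       17      6        30
6    Hawks       16      0         0
7   Wolves       16      0         0
8   Eagles       17      2        10
9   Eagles        5      6        30
10   Lions       14      3        15
11  Wolves       15      5        25
group by team, sum of fouls_x5:
        fouls_x5
team            
Bears         10
Eagles        70
Hawks          0
Lions         35
Sharks        20
Wolves        30
Finally, sum of column 'fouls_x5' = 165.

165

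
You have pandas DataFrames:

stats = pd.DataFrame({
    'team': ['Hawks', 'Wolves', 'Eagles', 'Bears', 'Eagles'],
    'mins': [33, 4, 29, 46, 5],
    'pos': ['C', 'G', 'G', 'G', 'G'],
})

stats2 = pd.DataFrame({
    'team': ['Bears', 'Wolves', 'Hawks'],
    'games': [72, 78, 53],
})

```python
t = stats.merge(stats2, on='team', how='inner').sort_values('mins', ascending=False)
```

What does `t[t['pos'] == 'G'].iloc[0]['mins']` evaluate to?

46

merge on 'team' (how='inner') → 3 rows:
     team  mins pos  games
0   Hawks    33   C     53
1  Wolves     4   G     78
2   Bears    46   G     72
sort by mins descending:
     team  mins pos  games
2   Bears    46   G     72
0   Hawks    33   C     53
1  Wolves     4   G     78
filter rows where pos == 'G':
     team  mins pos  games
2   Bears    46   G     72
1  Wolves     4   G     78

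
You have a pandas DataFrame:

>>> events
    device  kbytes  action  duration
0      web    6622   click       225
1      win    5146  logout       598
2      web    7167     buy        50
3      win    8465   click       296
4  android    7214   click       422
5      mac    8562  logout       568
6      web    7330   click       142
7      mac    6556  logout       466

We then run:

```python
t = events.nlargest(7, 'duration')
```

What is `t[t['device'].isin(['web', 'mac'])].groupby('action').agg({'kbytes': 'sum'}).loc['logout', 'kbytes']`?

take 7 rows with largest duration:
    device  kbytes  action  duration
1      win    5146  logout       598
5      mac    8562  logout       568
7      mac    6556  logout       466
4  android    7214   click       422
3      win    8465   click       296
0      web    6622   click       225
6      web    7330   click       142
filter rows where device in ['web', 'mac']:
  device  kbytes  action  duration
5    mac    8562  logout       568
7    mac    6556  logout       466
0    web    6622   click       225
6    web    7330   click       142
group by action, sum of kbytes:
        kbytes
action        
click    13952
logout   15118
The value at row 'logout', column 'kbytes' is 15118.

15118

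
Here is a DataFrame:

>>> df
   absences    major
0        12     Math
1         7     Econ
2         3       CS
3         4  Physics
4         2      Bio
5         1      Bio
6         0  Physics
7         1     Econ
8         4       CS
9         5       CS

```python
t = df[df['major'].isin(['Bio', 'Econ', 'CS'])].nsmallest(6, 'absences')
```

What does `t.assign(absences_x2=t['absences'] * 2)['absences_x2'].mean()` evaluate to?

5.33333333333

filter rows where major in ['Bio', 'Econ', 'CS']:
   absences major
1         7  Econ
2         3    CS
4         2   Bio
5         1   Bio
7         1  Econ
8         4    CS
9         5    CS
take 6 rows with smallest absences:
   absences major
5         1   Bio
7         1  Econ
4         2   Bio
2         3    CS
8         4    CS
9         5    CS
add column absences_x2 = t['absences'] * 2:
   absences major  absences_x2
5         1   Bio            2
7         1  Econ            2
4         2   Bio            4
2         3    CS            6
8         4    CS            8
9         5    CS           10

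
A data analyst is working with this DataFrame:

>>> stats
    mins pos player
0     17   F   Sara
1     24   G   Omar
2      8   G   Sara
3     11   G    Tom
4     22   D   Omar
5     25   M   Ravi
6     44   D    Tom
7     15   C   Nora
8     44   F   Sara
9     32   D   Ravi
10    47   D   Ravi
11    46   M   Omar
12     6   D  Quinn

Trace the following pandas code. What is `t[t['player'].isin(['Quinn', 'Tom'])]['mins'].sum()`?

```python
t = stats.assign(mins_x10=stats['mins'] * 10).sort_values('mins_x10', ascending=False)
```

add column mins_x10 = stats['mins'] * 10:
    mins pos player  mins_x10
0     17   F   Sara       170
1     24   G   Omar       240
2      8   G   Sara        80
3     11   G    Tom       110
4     22   D   Omar       220
5     25   M   Ravi       250
6     44   D    Tom       440
7     15   C   Nora       150
8     44   F   Sara       440
9     32   D   Ravi       320
10    47   D   Ravi       470
11    46   M   Omar       460
12     6   D  Quinn        60
sort by mins_x10 descending:
    mins pos player  mins_x10
10    47   D   Ravi       470
11    46   M   Omar       460
6     44   D    Tom       440
8     44   F   Sara       440
9     32   D   Ravi       320
5     25   M   Ravi       250
1     24   G   Omar       240
4     22   D   Omar       220
0     17   F   Sara       170
7     15   C   Nora       150
3     11   G    Tom       110
2      8   G   Sara        80
12     6   D  Quinn        60
filter rows where player in ['Quinn', 'Tom']:
    mins pos player  mins_x10
6     44   D    Tom       440
3     11   G    Tom       110
12     6   D  Quinn        60

61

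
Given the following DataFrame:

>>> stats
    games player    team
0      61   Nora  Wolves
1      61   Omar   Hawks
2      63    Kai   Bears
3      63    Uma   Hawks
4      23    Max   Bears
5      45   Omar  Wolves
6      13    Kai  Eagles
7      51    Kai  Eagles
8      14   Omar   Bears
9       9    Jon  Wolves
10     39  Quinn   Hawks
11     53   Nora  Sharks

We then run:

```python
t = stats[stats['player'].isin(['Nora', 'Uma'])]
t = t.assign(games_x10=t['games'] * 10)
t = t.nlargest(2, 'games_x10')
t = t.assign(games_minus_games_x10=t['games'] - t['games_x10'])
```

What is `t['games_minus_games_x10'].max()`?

filter rows where player in ['Nora', 'Uma']:
    games player    team
0      61   Nora  Wolves
3      63    Uma   Hawks
11     53   Nora  Sharks
add column games_x10 = t['games'] * 10:
    games player    team  games_x10
0      61   Nora  Wolves        610
3      63    Uma   Hawks        630
11     53   Nora  Sharks        530
take 2 rows with largest games_x10:
   games player    team  games_x10
3     63    Uma   Hawks        630
0     61   Nora  Wolves        610
add column games_minus_games_x10 = t['games'] - t['games_x10']:
   games player    team  games_x10  games_minus_games_x10
3     63    Uma   Hawks        630                   -567
0     61   Nora  Wolves        610                   -549
Finally, max of column 'games_minus_games_x10' = -549.

-549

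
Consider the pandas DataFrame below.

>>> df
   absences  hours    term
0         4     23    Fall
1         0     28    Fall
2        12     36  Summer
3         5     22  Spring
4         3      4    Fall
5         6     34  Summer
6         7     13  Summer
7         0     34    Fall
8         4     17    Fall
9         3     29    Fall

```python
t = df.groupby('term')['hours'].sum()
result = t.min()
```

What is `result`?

22

group by term, sum of hours:
term
Fall      135
Spring     22
Summer     83
Name: hours, dtype: int64
Hence 22.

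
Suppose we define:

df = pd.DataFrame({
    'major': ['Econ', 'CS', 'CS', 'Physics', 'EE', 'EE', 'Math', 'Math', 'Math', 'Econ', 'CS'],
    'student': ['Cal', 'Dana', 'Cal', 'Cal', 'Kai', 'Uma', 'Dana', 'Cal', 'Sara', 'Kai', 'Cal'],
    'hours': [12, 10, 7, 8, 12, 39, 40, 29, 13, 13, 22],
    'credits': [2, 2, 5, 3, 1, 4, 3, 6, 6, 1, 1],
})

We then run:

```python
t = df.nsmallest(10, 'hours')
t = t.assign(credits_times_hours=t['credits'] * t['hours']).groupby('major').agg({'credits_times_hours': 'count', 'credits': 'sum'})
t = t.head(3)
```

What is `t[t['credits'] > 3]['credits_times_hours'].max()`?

3

take 10 rows with smallest hours:
      major student  hours  credits
2        CS     Cal      7        5
3   Physics     Cal      8        3
1        CS    Dana     10        2
0      Econ     Cal     12        2
4        EE     Kai     12        1
8      Math    Sara     13        6
9      Econ     Kai     13        1
10       CS     Cal     22        1
7      Math     Cal     29        6
5        EE     Uma     39        4
add column credits_times_hours = t['credits'] * t['hours']:
      major student  hours  credits  credits_times_hours
2        CS     Cal      7        5                   35
3   Physics     Cal      8        3                   24
1        CS    Dana     10        2                   20
0      Econ     Cal     12        2                   24
4        EE     Kai     12        1                   12
8      Math    Sara     13        6                   78
9      Econ     Kai     13        1                   13
10       CS     Cal     22        1                   22
7      Math     Cal     29        6                  174
5        EE     Uma     39        4                  156
group by major: count(credits_times_hours), sum(credits):
         credits_times_hours  credits
major                                
CS                         3        8
EE                         2        5
Econ                       2        3
Math                       2       12
Physics                    1        3
take first 3 rows:
       credits_times_hours  credits
major                              
CS                       3        8
EE                       2        5
Econ                     2        3
filter rows where credits > 3:
       credits_times_hours  credits
major                              
CS                       3        8
EE                       2        5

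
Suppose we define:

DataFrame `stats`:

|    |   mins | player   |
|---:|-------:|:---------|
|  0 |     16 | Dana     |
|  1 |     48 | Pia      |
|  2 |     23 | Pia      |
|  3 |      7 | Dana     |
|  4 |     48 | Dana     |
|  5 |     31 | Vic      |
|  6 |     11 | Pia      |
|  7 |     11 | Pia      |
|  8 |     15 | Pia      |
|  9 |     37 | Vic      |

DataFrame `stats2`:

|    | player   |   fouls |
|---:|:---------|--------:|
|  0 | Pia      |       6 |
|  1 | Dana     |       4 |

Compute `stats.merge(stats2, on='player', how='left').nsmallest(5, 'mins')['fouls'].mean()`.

merge on 'player' (how='left') → 10 rows:
   mins player  fouls
0    16   Dana    4.0
1    48    Pia    6.0
2    23    Pia    6.0
3     7   Dana    4.0
4    48   Dana    4.0
5    31    Vic    NaN
6    11    Pia    6.0
7    11    Pia    6.0
8    15    Pia    6.0
9    37    Vic    NaN
take 5 rows with smallest mins:
   mins player  fouls
3     7   Dana    4.0
6    11    Pia    6.0
7    11    Pia    6.0
8    15    Pia    6.0
0    16   Dana    4.0

5.2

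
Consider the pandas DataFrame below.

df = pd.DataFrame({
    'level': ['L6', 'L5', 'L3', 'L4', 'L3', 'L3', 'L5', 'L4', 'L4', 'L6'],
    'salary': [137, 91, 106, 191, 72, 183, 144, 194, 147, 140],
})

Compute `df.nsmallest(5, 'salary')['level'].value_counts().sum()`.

take 5 rows with smallest salary:
  level  salary
4    L3      72
1    L5      91
2    L3     106
0    L6     137
9    L6     140
value_counts of level:
level
L3    2
L6    2
L5    1
Name: count, dtype: int64
Reading off the sum of the resulting series, we get 5.

5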